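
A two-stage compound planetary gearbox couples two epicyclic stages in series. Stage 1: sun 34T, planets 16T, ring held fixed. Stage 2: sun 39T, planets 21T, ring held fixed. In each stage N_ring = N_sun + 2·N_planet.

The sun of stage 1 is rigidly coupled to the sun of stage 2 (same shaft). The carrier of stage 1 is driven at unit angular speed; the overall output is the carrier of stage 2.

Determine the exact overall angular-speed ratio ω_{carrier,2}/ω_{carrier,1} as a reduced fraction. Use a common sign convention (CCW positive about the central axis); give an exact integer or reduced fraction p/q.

Stage 1: N_ring = 34 + 2·16 = 66
Stage 1: 34(ω_s−ω_c) = −66(ω_r−ω_c),  ω_r=0, ω_c=1
Stage 1: ω_s = 1 − (66/34)(0−1) = 50/17
  ⇒ ω_s¹/ω_c¹ = 50/17
Stage 2: N_ring = 39 + 2·21 = 81
Stage 2: 39(ω_s−ω_c) = −81(ω_r−ω_c),  ω_r=0, ω_s=1
Stage 2: 39(1−ω_c) = −81(0−ω_c)  ⇒  120ω_c = 39  ⇒  ω_c = 13/40
  ⇒ ω_c²/ω_s² = 13/40
Coupling ω_s² = ω_s¹ ⇒ overall = 50/17 × 13/40 = 65/68

65/68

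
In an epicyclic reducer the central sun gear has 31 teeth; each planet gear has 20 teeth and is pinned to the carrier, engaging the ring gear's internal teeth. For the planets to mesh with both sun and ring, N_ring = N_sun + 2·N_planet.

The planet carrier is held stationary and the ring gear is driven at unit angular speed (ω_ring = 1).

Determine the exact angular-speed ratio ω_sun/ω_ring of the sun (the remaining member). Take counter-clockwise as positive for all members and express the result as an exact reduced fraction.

N_ring = 31 + 2·20 = 71
31(ω_s−ω_c) = −71(ω_r−ω_c),  ω_c=0, ω_r=1
ω_s = 0 − (71/31)(1−0) = -71/31
ω_s/ω_r = -71/31

-71/31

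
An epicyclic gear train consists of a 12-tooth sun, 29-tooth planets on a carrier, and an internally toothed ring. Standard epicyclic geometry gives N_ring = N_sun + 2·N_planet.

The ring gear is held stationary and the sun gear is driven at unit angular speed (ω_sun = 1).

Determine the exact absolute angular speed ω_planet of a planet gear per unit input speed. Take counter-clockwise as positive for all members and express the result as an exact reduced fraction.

-6/29

N_ring = 12 + 2·29 = 70
12(ω_s−ω_c) = −70(ω_r−ω_c),  ω_r=0, ω_s=1
12(1−ω_c) = −70(0−ω_c)  ⇒  82ω_c = 12  ⇒  ω_c = 6/41
sun–planet: 12·(1−6/41) = −29·(ω_p−ω_c)  ⇒  ω_p−ω_c = −(12/29)·(35/41) = -420/1189
ω_p = 6/41 − 420/1189 = -6/29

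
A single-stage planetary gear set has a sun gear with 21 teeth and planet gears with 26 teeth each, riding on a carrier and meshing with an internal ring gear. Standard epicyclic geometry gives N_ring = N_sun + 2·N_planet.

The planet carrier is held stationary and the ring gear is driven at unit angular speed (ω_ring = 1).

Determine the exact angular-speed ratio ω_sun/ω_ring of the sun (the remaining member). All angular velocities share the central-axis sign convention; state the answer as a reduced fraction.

N_ring = 21 + 2·26 = 73
21(ω_s−ω_c) = −73(ω_r−ω_c),  ω_c=0, ω_r=1
ω_s = 0 − (73/21)(1−0) = -73/21
ω_s/ω_r = -73/21

-73/21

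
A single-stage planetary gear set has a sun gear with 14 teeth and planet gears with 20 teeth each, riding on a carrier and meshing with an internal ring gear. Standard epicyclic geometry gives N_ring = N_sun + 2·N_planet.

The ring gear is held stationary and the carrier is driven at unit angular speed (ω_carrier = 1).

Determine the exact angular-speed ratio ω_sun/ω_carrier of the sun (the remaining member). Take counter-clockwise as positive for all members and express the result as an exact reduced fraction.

N_ring = 14 + 2·20 = 54
14(ω_s−ω_c) = −54(ω_r−ω_c),  ω_r=0, ω_c=1
ω_s = 1 − (54/14)(0−1) = 34/7
ω_s/ω_c = 34/7

34/7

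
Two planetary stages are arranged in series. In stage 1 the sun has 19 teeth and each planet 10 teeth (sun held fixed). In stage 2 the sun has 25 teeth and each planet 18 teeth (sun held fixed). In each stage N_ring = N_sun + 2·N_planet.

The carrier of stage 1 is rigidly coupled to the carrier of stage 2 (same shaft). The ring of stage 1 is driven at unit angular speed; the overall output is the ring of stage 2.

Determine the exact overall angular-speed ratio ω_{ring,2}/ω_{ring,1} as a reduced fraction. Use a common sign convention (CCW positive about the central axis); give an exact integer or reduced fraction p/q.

Stage 1: N_ring = 19 + 2·10 = 39
Stage 1: 19(ω_s−ω_c) = −39(ω_r−ω_c),  ω_s=0, ω_r=1
Stage 1: 19(0−ω_c) = −39(1−ω_c)  ⇒  58ω_c = 39  ⇒  ω_c = 39/58
  ⇒ ω_c¹/ω_r¹ = 39/58
Stage 2: N_ring = 25 + 2·18 = 61
Stage 2: 25(ω_s−ω_c) = −61(ω_r−ω_c),  ω_s=0, ω_c=1
Stage 2: ω_r = 1 − (25/61)(0−1) = 86/61
  ⇒ ω_r²/ω_c² = 86/61
Coupling ω_c² = ω_c¹ ⇒ overall = 39/58 × 86/61 = 1677/1769

1677/1769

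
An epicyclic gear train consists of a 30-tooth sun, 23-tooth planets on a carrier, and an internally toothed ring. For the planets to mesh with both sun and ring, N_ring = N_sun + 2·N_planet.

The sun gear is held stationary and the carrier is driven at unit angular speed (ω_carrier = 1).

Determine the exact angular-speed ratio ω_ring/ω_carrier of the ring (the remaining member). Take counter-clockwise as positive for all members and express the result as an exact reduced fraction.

N_ring = 30 + 2·23 = 76
30(ω_s−ω_c) = −76(ω_r−ω_c),  ω_s=0, ω_c=1
ω_r = 1 − (30/76)(0−1) = 53/38
ω_r/ω_c = 53/38

53/38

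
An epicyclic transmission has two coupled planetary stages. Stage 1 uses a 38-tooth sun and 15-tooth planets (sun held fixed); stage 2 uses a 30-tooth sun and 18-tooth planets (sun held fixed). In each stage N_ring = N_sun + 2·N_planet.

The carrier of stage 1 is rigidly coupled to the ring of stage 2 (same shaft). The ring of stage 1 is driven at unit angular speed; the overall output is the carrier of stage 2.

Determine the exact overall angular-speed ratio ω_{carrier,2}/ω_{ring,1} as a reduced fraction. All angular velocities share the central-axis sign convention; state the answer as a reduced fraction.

Stage 1: N_ring = 38 + 2·15 = 68
Stage 1: 38(ω_s−ω_c) = −68(ω_r−ω_c),  ω_s=0, ω_r=1
Stage 1: 38(0−ω_c) = −68(1−ω_c)  ⇒  106ω_c = 68  ⇒  ω_c = 34/53
  ⇒ ω_c¹/ω_r¹ = 34/53
Stage 2: N_ring = 30 + 2·18 = 66
Stage 2: 30(ω_s−ω_c) = −66(ω_r−ω_c),  ω_s=0, ω_r=1
Stage 2: 30(0−ω_c) = −66(1−ω_c)  ⇒  96ω_c = 66  ⇒  ω_c = 11/16
  ⇒ ω_c²/ω_r² = 11/16
Coupling ω_r² = ω_c¹ ⇒ overall = 34/53 × 11/16 = 187/424

187/424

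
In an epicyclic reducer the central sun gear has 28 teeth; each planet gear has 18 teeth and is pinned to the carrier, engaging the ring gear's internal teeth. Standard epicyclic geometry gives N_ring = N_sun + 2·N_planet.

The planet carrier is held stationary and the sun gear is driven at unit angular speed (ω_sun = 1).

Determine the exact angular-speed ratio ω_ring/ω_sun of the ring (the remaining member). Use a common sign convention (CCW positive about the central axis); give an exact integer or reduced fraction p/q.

N_ring = 28 + 2·18 = 64
28(ω_s−ω_c) = −64(ω_r−ω_c),  ω_c=0, ω_s=1
ω_r = 0 − (28/64)(1−0) = -7/16
ω_r/ω_s = -7/16

-7/16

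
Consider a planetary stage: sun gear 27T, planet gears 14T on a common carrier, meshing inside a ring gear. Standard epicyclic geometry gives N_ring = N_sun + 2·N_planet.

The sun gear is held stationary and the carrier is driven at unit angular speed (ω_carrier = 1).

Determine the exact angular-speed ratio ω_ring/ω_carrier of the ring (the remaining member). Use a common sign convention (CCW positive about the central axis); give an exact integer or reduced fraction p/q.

N_ring = 27 + 2·14 = 55
27(ω_s−ω_c) = −55(ω_r−ω_c),  ω_s=0, ω_c=1
ω_r = 1 − (27/55)(0−1) = 82/55
ω_r/ω_c = 82/55

82/55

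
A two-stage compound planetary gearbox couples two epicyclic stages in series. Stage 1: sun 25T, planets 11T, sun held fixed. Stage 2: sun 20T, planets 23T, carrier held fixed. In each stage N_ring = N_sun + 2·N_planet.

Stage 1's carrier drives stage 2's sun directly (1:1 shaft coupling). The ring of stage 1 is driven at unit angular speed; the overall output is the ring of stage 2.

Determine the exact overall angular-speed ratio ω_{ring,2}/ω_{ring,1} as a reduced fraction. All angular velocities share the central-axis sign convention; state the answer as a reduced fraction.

Stage 1: N_ring = 25 + 2·11 = 47
Stage 1: 25(ω_s−ω_c) = −47(ω_r−ω_c),  ω_s=0, ω_r=1
Stage 1: 25(0−ω_c) = −47(1−ω_c)  ⇒  72ω_c = 47  ⇒  ω_c = 47/72
  ⇒ ω_c¹/ω_r¹ = 47/72
Stage 2: N_ring = 20 + 2·23 = 66
Stage 2: 20(ω_s−ω_c) = −66(ω_r−ω_c),  ω_c=0, ω_s=1
Stage 2: ω_r = 0 − (20/66)(1−0) = -10/33
  ⇒ ω_r²/ω_s² = -10/33
Coupling ω_s² = ω_c¹ ⇒ overall = 47/72 × -10/33 = -235/1188

-235/1188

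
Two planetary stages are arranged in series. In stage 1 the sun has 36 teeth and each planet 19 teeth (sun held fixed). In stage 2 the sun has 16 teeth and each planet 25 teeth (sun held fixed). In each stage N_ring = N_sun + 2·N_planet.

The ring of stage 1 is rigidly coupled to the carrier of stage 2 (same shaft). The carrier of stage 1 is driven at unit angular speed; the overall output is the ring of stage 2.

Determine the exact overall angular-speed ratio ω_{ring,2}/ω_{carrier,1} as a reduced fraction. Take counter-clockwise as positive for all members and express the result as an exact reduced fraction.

205/111

Stage 1: N_ring = 36 + 2·19 = 74
Stage 1: 36(ω_s−ω_c) = −74(ω_r−ω_c),  ω_s=0, ω_c=1
Stage 1: ω_r = 1 − (36/74)(0−1) = 55/37
  ⇒ ω_r¹/ω_c¹ = 55/37
Stage 2: N_ring = 16 + 2·25 = 66
Stage 2: 16(ω_s−ω_c) = −66(ω_r−ω_c),  ω_s=0, ω_c=1
Stage 2: ω_r = 1 − (16/66)(0−1) = 41/33
  ⇒ ω_r²/ω_c² = 41/33
Coupling ω_c² = ω_r¹ ⇒ overall = 55/37 × 41/33 = 205/111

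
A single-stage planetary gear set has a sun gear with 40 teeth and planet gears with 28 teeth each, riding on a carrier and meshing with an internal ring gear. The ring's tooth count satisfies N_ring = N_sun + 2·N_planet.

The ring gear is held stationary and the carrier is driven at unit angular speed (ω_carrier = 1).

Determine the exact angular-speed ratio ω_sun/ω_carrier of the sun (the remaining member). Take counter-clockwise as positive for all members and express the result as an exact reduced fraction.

17/5

N_ring = 40 + 2·28 = 96
40(ω_s−ω_c) = −96(ω_r−ω_c),  ω_r=0, ω_c=1
ω_s = 1 − (96/40)(0−1) = 17/5
ω_s/ω_c = 17/5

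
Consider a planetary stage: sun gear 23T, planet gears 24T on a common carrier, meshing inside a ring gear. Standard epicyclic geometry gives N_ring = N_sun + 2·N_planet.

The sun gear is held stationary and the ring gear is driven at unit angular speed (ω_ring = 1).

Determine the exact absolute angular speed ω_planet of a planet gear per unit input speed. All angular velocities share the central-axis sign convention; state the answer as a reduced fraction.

71/48

N_ring = 23 + 2·24 = 71
23(ω_s−ω_c) = −71(ω_r−ω_c),  ω_s=0, ω_r=1
23(0−ω_c) = −71(1−ω_c)  ⇒  94ω_c = 71  ⇒  ω_c = 71/94
sun–planet: 23·(0−71/94) = −24·(ω_p−ω_c)  ⇒  ω_p−ω_c = −(23/24)·(-71/94) = 1633/2256
ω_p = 71/94 + 1633/2256 = 71/48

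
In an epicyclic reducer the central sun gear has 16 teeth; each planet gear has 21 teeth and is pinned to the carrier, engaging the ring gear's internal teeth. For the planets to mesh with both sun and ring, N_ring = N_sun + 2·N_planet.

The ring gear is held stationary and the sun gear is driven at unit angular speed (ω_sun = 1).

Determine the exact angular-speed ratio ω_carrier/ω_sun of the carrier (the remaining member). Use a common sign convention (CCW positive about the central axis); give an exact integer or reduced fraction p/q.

8/37

N_ring = 16 + 2·21 = 58
16(ω_s−ω_c) = −58(ω_r−ω_c),  ω_r=0, ω_s=1
16(1−ω_c) = −58(0−ω_c)  ⇒  74ω_c = 16  ⇒  ω_c = 8/37
ω_c/ω_s = 8/37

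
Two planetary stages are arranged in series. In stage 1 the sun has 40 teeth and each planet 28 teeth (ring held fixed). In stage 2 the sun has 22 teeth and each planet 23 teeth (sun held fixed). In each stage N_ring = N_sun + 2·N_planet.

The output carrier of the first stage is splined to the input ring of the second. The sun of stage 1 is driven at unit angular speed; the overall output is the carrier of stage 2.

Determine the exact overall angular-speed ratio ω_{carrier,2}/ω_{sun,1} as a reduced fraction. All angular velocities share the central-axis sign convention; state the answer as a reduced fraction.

Stage 1: N_ring = 40 + 2·28 = 96
Stage 1: 40(ω_s−ω_c) = −96(ω_r−ω_c),  ω_r=0, ω_s=1
Stage 1: 40(1−ω_c) = −96(0−ω_c)  ⇒  136ω_c = 40  ⇒  ω_c = 5/17
  ⇒ ω_c¹/ω_s¹ = 5/17
Stage 2: N_ring = 22 + 2·23 = 68
Stage 2: 22(ω_s−ω_c) = −68(ω_r−ω_c),  ω_s=0, ω_r=1
Stage 2: 22(0−ω_c) = −68(1−ω_c)  ⇒  90ω_c = 68  ⇒  ω_c = 34/45
  ⇒ ω_c²/ω_r² = 34/45
Coupling ω_r² = ω_c¹ ⇒ overall = 5/17 × 34/45 = 2/9

2/9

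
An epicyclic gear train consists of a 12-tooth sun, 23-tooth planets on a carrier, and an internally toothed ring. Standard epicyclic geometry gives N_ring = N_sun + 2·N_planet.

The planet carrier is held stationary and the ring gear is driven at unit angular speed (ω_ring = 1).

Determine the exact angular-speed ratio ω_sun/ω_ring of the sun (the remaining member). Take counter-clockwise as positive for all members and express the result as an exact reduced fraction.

N_ring = 12 + 2·23 = 58
12(ω_s−ω_c) = −58(ω_r−ω_c),  ω_c=0, ω_r=1
ω_s = 0 − (58/12)(1−0) = -29/6
ω_s/ω_r = -29/6

-29/6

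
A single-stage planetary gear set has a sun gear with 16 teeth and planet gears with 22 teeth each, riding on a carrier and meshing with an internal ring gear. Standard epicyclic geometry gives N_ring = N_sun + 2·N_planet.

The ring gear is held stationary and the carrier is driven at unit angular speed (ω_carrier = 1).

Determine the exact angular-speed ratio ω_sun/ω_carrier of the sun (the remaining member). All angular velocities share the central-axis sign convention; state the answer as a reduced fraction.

19/4

N_ring = 16 + 2·22 = 60
16(ω_s−ω_c) = −60(ω_r−ω_c),  ω_r=0, ω_c=1
ω_s = 1 − (60/16)(0−1) = 19/4
ω_s/ω_c = 19/4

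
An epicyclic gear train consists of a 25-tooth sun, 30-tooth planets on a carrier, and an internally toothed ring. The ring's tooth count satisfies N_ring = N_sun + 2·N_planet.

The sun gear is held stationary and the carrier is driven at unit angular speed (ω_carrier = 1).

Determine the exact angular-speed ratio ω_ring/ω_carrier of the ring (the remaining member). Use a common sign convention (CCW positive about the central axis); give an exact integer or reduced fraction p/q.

22/17

N_ring = 25 + 2·30 = 85
25(ω_s−ω_c) = −85(ω_r−ω_c),  ω_s=0, ω_c=1
ω_r = 1 − (25/85)(0−1) = 22/17
ω_r/ω_c = 22/17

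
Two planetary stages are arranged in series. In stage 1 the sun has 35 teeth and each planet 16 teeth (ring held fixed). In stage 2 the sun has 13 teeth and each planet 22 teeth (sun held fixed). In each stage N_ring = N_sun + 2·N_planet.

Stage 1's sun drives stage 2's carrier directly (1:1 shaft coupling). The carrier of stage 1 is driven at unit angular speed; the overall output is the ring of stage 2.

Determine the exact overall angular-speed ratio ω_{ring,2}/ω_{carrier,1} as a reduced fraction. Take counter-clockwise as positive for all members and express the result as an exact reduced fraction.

68/19

Stage 1: N_ring = 35 + 2·16 = 67
Stage 1: 35(ω_s−ω_c) = −67(ω_r−ω_c),  ω_r=0, ω_c=1
Stage 1: ω_s = 1 − (67/35)(0−1) = 102/35
  ⇒ ω_s¹/ω_c¹ = 102/35
Stage 2: N_ring = 13 + 2·22 = 57
Stage 2: 13(ω_s−ω_c) = −57(ω_r−ω_c),  ω_s=0, ω_c=1
Stage 2: ω_r = 1 − (13/57)(0−1) = 70/57
  ⇒ ω_r²/ω_c² = 70/57
Coupling ω_c² = ω_s¹ ⇒ overall = 102/35 × 70/57 = 68/19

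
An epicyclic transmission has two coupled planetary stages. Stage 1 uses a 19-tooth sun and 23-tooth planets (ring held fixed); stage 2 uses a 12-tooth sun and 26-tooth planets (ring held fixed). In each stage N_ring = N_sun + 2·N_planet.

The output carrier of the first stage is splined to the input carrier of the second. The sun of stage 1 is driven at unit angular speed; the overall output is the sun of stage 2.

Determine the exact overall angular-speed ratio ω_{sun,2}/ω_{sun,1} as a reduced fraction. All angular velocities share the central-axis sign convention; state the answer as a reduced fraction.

Stage 1: N_ring = 19 + 2·23 = 65
Stage 1: 19(ω_s−ω_c) = −65(ω_r−ω_c),  ω_r=0, ω_s=1
Stage 1: 19(1−ω_c) = −65(0−ω_c)  ⇒  84ω_c = 19  ⇒  ω_c = 19/84
  ⇒ ω_c¹/ω_s¹ = 19/84
Stage 2: N_ring = 12 + 2·26 = 64
Stage 2: 12(ω_s−ω_c) = −64(ω_r−ω_c),  ω_r=0, ω_c=1
Stage 2: ω_s = 1 − (64/12)(0−1) = 19/3
  ⇒ ω_s²/ω_c² = 19/3
Coupling ω_c² = ω_c¹ ⇒ overall = 19/84 × 19/3 = 361/252

361/252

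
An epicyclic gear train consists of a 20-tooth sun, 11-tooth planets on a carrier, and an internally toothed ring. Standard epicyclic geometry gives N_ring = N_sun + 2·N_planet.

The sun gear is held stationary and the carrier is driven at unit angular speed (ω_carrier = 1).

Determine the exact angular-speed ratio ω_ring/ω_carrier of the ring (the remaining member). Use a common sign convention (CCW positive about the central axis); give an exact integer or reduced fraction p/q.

N_ring = 20 + 2·11 = 42
20(ω_s−ω_c) = −42(ω_r−ω_c),  ω_s=0, ω_c=1
ω_r = 1 − (20/42)(0−1) = 31/21
ω_r/ω_c = 31/21

31/21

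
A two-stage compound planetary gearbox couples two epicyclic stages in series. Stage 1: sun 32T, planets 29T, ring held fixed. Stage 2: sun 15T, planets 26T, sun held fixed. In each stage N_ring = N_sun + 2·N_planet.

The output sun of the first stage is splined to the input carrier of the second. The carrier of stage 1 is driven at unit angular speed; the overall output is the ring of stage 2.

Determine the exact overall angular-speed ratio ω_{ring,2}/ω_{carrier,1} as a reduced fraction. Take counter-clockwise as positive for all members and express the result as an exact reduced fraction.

2501/536

Stage 1: N_ring = 32 + 2·29 = 90
Stage 1: 32(ω_s−ω_c) = −90(ω_r−ω_c),  ω_r=0, ω_c=1
Stage 1: ω_s = 1 − (90/32)(0−1) = 61/16
  ⇒ ω_s¹/ω_c¹ = 61/16
Stage 2: N_ring = 15 + 2·26 = 67
Stage 2: 15(ω_s−ω_c) = −67(ω_r−ω_c),  ω_s=0, ω_c=1
Stage 2: ω_r = 1 − (15/67)(0−1) = 82/67
  ⇒ ω_r²/ω_c² = 82/67
Coupling ω_c² = ω_s¹ ⇒ overall = 61/16 × 82/67 = 2501/536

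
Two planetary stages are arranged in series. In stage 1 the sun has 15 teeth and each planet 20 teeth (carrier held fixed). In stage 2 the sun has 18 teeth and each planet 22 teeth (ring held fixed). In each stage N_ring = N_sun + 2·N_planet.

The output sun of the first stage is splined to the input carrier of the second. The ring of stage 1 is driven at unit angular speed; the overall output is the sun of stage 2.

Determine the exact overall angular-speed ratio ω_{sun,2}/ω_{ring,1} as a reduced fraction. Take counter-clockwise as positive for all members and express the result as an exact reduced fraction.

Stage 1: N_ring = 15 + 2·20 = 55
Stage 1: 15(ω_s−ω_c) = −55(ω_r−ω_c),  ω_c=0, ω_r=1
Stage 1: ω_s = 0 − (55/15)(1−0) = -11/3
  ⇒ ω_s¹/ω_r¹ = -11/3
Stage 2: N_ring = 18 + 2·22 = 62
Stage 2: 18(ω_s−ω_c) = −62(ω_r−ω_c),  ω_r=0, ω_c=1
Stage 2: ω_s = 1 − (62/18)(0−1) = 40/9
  ⇒ ω_s²/ω_c² = 40/9
Coupling ω_c² = ω_s¹ ⇒ overall = -11/3 × 40/9 = -440/27

-440/27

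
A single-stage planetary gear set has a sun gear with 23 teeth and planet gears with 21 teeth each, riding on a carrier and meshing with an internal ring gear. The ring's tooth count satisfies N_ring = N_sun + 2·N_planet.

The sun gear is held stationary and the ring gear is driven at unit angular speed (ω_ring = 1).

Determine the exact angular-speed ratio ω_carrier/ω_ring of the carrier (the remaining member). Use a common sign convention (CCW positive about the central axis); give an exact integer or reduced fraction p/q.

N_ring = 23 + 2·21 = 65
23(ω_s−ω_c) = −65(ω_r−ω_c),  ω_s=0, ω_r=1
23(0−ω_c) = −65(1−ω_c)  ⇒  88ω_c = 65  ⇒  ω_c = 65/88
ω_c/ω_r = 65/88

65/88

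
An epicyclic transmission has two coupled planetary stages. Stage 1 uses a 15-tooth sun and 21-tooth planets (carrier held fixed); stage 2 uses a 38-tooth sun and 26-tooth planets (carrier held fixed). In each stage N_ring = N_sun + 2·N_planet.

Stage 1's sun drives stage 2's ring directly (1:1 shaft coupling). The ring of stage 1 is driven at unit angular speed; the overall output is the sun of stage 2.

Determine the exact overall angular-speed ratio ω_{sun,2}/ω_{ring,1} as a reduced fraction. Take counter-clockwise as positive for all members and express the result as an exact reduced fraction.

9

Stage 1: N_ring = 15 + 2·21 = 57
Stage 1: 15(ω_s−ω_c) = −57(ω_r−ω_c),  ω_c=0, ω_r=1
Stage 1: ω_s = 0 − (57/15)(1−0) = -19/5
  ⇒ ω_s¹/ω_r¹ = -19/5
Stage 2: N_ring = 38 + 2·26 = 90
Stage 2: 38(ω_s−ω_c) = −90(ω_r−ω_c),  ω_c=0, ω_r=1
Stage 2: ω_s = 0 − (90/38)(1−0) = -45/19
  ⇒ ω_s²/ω_r² = -45/19
Coupling ω_r² = ω_s¹ ⇒ overall = -19/5 × -45/19 = 9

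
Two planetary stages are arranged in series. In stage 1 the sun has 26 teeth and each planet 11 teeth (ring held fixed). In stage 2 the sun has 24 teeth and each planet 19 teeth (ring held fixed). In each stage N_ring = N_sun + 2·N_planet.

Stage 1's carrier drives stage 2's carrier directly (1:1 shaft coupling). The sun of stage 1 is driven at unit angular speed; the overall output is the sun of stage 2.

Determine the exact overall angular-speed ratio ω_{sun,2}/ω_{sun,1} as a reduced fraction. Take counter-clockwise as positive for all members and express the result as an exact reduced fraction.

Stage 1: N_ring = 26 + 2·11 = 48
Stage 1: 26(ω_s−ω_c) = −48(ω_r−ω_c),  ω_r=0, ω_s=1
Stage 1: 26(1−ω_c) = −48(0−ω_c)  ⇒  74ω_c = 26  ⇒  ω_c = 13/37
  ⇒ ω_c¹/ω_s¹ = 13/37
Stage 2: N_ring = 24 + 2·19 = 62
Stage 2: 24(ω_s−ω_c) = −62(ω_r−ω_c),  ω_r=0, ω_c=1
Stage 2: ω_s = 1 − (62/24)(0−1) = 43/12
  ⇒ ω_s²/ω_c² = 43/12
Coupling ω_c² = ω_c¹ ⇒ overall = 13/37 × 43/12 = 559/444

559/444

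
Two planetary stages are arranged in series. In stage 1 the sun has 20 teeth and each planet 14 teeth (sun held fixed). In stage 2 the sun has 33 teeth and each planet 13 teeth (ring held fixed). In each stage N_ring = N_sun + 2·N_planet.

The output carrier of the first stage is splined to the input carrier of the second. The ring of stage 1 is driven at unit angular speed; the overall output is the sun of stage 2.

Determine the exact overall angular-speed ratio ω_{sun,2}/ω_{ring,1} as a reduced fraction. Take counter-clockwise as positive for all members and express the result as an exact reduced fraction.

Stage 1: N_ring = 20 + 2·14 = 48
Stage 1: 20(ω_s−ω_c) = −48(ω_r−ω_c),  ω_s=0, ω_r=1
Stage 1: 20(0−ω_c) = −48(1−ω_c)  ⇒  68ω_c = 48  ⇒  ω_c = 12/17
  ⇒ ω_c¹/ω_r¹ = 12/17
Stage 2: N_ring = 33 + 2·13 = 59
Stage 2: 33(ω_s−ω_c) = −59(ω_r−ω_c),  ω_r=0, ω_c=1
Stage 2: ω_s = 1 − (59/33)(0−1) = 92/33
  ⇒ ω_s²/ω_c² = 92/33
Coupling ω_c² = ω_c¹ ⇒ overall = 12/17 × 92/33 = 368/187

368/187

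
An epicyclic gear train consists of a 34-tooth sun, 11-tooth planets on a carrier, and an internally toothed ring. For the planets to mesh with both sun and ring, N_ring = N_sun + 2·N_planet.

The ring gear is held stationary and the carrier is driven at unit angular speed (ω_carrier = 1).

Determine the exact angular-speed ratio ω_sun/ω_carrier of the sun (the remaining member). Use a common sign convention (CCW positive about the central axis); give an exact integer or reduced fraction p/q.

N_ring = 34 + 2·11 = 56
34(ω_s−ω_c) = −56(ω_r−ω_c),  ω_r=0, ω_c=1
ω_s = 1 − (56/34)(0−1) = 45/17
ω_s/ω_c = 45/17

45/17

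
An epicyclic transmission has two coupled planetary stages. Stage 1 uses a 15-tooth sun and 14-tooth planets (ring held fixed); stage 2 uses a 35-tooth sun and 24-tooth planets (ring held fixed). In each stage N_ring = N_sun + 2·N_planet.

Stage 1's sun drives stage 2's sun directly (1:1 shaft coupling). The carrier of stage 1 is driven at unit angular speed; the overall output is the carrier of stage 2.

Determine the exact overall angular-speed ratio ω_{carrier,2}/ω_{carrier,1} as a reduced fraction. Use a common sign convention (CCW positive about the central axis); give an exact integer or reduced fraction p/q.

203/177

Stage 1: N_ring = 15 + 2·14 = 43
Stage 1: 15(ω_s−ω_c) = −43(ω_r−ω_c),  ω_r=0, ω_c=1
Stage 1: ω_s = 1 − (43/15)(0−1) = 58/15
  ⇒ ω_s¹/ω_c¹ = 58/15
Stage 2: N_ring = 35 + 2·24 = 83
Stage 2: 35(ω_s−ω_c) = −83(ω_r−ω_c),  ω_r=0, ω_s=1
Stage 2: 35(1−ω_c) = −83(0−ω_c)  ⇒  118ω_c = 35  ⇒  ω_c = 35/118
  ⇒ ω_c²/ω_s² = 35/118
Coupling ω_s² = ω_s¹ ⇒ overall = 58/15 × 35/118 = 203/177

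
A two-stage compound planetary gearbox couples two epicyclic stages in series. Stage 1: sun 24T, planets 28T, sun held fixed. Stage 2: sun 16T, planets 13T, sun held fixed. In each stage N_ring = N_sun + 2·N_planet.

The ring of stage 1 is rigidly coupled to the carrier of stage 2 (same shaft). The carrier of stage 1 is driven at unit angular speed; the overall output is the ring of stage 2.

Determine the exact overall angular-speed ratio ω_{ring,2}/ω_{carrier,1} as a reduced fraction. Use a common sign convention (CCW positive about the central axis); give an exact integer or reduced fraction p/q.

Stage 1: N_ring = 24 + 2·28 = 80
Stage 1: 24(ω_s−ω_c) = −80(ω_r−ω_c),  ω_s=0, ω_c=1
Stage 1: ω_r = 1 − (24/80)(0−1) = 13/10
  ⇒ ω_r¹/ω_c¹ = 13/10
Stage 2: N_ring = 16 + 2·13 = 42
Stage 2: 16(ω_s−ω_c) = −42(ω_r−ω_c),  ω_s=0, ω_c=1
Stage 2: ω_r = 1 − (16/42)(0−1) = 29/21
  ⇒ ω_r²/ω_c² = 29/21
Coupling ω_c² = ω_r¹ ⇒ overall = 13/10 × 29/21 = 377/210

377/210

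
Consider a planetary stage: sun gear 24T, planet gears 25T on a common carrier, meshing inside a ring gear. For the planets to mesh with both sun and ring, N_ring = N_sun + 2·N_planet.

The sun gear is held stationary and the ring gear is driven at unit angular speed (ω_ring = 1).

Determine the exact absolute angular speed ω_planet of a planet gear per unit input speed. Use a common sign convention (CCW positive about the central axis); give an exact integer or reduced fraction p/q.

N_ring = 24 + 2·25 = 74
24(ω_s−ω_c) = −74(ω_r−ω_c),  ω_s=0, ω_r=1
24(0−ω_c) = −74(1−ω_c)  ⇒  98ω_c = 74  ⇒  ω_c = 37/49
sun–planet: 24·(0−37/49) = −25·(ω_p−ω_c)  ⇒  ω_p−ω_c = −(24/25)·(-37/49) = 888/1225
ω_p = 37/49 + 888/1225 = 37/25

37/25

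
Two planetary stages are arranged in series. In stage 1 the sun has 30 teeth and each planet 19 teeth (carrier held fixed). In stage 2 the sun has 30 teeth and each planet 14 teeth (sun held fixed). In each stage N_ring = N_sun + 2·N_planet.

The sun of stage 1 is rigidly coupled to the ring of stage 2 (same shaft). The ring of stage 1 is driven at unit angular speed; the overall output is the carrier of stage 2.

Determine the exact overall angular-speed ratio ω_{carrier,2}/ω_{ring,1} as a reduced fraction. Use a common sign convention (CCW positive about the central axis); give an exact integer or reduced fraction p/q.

-493/330

Stage 1: N_ring = 30 + 2·19 = 68
Stage 1: 30(ω_s−ω_c) = −68(ω_r−ω_c),  ω_c=0, ω_r=1
Stage 1: ω_s = 0 − (68/30)(1−0) = -34/15
  ⇒ ω_s¹/ω_r¹ = -34/15
Stage 2: N_ring = 30 + 2·14 = 58
Stage 2: 30(ω_s−ω_c) = −58(ω_r−ω_c),  ω_s=0, ω_r=1
Stage 2: 30(0−ω_c) = −58(1−ω_c)  ⇒  88ω_c = 58  ⇒  ω_c = 29/44
  ⇒ ω_c²/ω_r² = 29/44
Coupling ω_r² = ω_s¹ ⇒ overall = -34/15 × 29/44 = -493/330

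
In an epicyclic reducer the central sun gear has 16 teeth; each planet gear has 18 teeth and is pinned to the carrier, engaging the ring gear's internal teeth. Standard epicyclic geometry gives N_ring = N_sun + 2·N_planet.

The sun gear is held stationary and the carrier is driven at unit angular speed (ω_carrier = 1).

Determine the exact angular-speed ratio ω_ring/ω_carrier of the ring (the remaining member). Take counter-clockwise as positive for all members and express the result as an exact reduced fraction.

N_ring = 16 + 2·18 = 52
16(ω_s−ω_c) = −52(ω_r−ω_c),  ω_s=0, ω_c=1
ω_r = 1 − (16/52)(0−1) = 17/13
ω_r/ω_c = 17/13

17/13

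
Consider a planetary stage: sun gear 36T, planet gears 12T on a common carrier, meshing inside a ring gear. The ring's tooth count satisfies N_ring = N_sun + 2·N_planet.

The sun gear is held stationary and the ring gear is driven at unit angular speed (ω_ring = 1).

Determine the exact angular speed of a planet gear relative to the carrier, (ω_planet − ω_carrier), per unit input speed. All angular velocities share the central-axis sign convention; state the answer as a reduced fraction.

15/8

N_ring = 36 + 2·12 = 60
36(ω_s−ω_c) = −60(ω_r−ω_c),  ω_s=0, ω_r=1
36(0−ω_c) = −60(1−ω_c)  ⇒  96ω_c = 60  ⇒  ω_c = 5/8
sun–planet: 36·(0−5/8) = −12·(ω_p−ω_c)  ⇒  ω_p−ω_c = −(36/12)·(-5/8) = 15/8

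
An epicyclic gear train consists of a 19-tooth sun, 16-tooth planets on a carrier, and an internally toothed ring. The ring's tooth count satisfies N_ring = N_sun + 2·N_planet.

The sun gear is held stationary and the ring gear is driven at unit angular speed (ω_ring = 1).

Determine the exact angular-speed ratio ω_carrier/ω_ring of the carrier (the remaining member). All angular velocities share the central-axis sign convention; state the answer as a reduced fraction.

N_ring = 19 + 2·16 = 51
19(ω_s−ω_c) = −51(ω_r−ω_c),  ω_s=0, ω_r=1
19(0−ω_c) = −51(1−ω_c)  ⇒  70ω_c = 51  ⇒  ω_c = 51/70
ω_c/ω_r = 51/70

51/70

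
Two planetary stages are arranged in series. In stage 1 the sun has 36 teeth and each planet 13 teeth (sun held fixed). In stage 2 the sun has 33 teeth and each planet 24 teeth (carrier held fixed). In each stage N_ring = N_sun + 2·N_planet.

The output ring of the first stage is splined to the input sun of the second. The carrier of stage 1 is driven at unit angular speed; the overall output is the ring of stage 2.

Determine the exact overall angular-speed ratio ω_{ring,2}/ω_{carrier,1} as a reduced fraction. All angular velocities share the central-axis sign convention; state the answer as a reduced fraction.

-539/837

Stage 1: N_ring = 36 + 2·13 = 62
Stage 1: 36(ω_s−ω_c) = −62(ω_r−ω_c),  ω_s=0, ω_c=1
Stage 1: ω_r = 1 − (36/62)(0−1) = 49/31
  ⇒ ω_r¹/ω_c¹ = 49/31
Stage 2: N_ring = 33 + 2·24 = 81
Stage 2: 33(ω_s−ω_c) = −81(ω_r−ω_c),  ω_c=0, ω_s=1
Stage 2: ω_r = 0 − (33/81)(1−0) = -11/27
  ⇒ ω_r²/ω_s² = -11/27
Coupling ω_s² = ω_r¹ ⇒ overall = 49/31 × -11/27 = -539/837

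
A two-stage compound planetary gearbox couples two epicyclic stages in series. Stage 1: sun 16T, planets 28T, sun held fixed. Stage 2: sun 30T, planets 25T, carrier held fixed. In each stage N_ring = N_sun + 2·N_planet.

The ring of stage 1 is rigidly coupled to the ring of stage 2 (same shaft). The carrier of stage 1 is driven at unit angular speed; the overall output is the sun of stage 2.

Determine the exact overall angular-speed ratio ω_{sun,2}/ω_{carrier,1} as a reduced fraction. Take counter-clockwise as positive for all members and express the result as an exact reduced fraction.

Stage 1: N_ring = 16 + 2·28 = 72
Stage 1: 16(ω_s−ω_c) = −72(ω_r−ω_c),  ω_s=0, ω_c=1
Stage 1: ω_r = 1 − (16/72)(0−1) = 11/9
  ⇒ ω_r¹/ω_c¹ = 11/9
Stage 2: N_ring = 30 + 2·25 = 80
Stage 2: 30(ω_s−ω_c) = −80(ω_r−ω_c),  ω_c=0, ω_r=1
Stage 2: ω_s = 0 − (80/30)(1−0) = -8/3
  ⇒ ω_s²/ω_r² = -8/3
Coupling ω_r² = ω_r¹ ⇒ overall = 11/9 × -8/3 = -88/27

-88/27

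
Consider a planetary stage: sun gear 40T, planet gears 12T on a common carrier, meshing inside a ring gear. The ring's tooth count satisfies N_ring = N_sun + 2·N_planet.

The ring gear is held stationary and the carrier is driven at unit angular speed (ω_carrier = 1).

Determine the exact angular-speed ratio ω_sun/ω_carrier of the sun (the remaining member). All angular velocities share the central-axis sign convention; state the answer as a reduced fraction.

N_ring = 40 + 2·12 = 64
40(ω_s−ω_c) = −64(ω_r−ω_c),  ω_r=0, ω_c=1
ω_s = 1 − (64/40)(0−1) = 13/5
ω_s/ω_c = 13/5

13/5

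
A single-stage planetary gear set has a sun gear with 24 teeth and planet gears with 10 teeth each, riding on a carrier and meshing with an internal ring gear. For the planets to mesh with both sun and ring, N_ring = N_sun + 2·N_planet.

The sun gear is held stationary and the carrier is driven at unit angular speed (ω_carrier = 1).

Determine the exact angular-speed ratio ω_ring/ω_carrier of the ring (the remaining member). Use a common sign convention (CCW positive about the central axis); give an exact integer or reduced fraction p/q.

N_ring = 24 + 2·10 = 44
24(ω_s−ω_c) = −44(ω_r−ω_c),  ω_s=0, ω_c=1
ω_r = 1 − (24/44)(0−1) = 17/11
ω_r/ω_c = 17/11

17/11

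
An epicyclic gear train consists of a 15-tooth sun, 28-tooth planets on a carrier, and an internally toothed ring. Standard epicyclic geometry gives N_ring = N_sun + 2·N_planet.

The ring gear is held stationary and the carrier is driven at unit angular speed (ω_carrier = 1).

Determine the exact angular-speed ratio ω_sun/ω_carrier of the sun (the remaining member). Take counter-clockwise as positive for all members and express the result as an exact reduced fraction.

86/15

N_ring = 15 + 2·28 = 71
15(ω_s−ω_c) = −71(ω_r−ω_c),  ω_r=0, ω_c=1
ω_s = 1 − (71/15)(0−1) = 86/15
ω_s/ω_c = 86/15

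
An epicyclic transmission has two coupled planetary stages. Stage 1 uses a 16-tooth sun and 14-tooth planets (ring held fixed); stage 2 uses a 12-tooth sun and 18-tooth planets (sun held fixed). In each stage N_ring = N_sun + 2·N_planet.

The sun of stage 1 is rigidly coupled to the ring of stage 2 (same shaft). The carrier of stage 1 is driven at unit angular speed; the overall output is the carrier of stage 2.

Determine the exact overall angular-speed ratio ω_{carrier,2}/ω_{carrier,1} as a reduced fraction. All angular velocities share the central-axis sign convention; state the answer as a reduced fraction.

Stage 1: N_ring = 16 + 2·14 = 44
Stage 1: 16(ω_s−ω_c) = −44(ω_r−ω_c),  ω_r=0, ω_c=1
Stage 1: ω_s = 1 − (44/16)(0−1) = 15/4
  ⇒ ω_s¹/ω_c¹ = 15/4
Stage 2: N_ring = 12 + 2·18 = 48
Stage 2: 12(ω_s−ω_c) = −48(ω_r−ω_c),  ω_s=0, ω_r=1
Stage 2: 12(0−ω_c) = −48(1−ω_c)  ⇒  60ω_c = 48  ⇒  ω_c = 4/5
  ⇒ ω_c²/ω_r² = 4/5
Coupling ω_r² = ω_s¹ ⇒ overall = 15/4 × 4/5 = 3

3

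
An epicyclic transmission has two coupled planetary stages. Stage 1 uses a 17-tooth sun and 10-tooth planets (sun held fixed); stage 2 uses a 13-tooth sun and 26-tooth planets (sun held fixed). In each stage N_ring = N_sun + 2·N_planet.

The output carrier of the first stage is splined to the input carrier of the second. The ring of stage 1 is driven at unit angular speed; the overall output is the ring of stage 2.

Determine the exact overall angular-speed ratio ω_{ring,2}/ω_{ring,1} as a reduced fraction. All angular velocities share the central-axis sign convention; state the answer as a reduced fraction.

Stage 1: N_ring = 17 + 2·10 = 37
Stage 1: 17(ω_s−ω_c) = −37(ω_r−ω_c),  ω_s=0, ω_r=1
Stage 1: 17(0−ω_c) = −37(1−ω_c)  ⇒  54ω_c = 37  ⇒  ω_c = 37/54
  ⇒ ω_c¹/ω_r¹ = 37/54
Stage 2: N_ring = 13 + 2·26 = 65
Stage 2: 13(ω_s−ω_c) = −65(ω_r−ω_c),  ω_s=0, ω_c=1
Stage 2: ω_r = 1 − (13/65)(0−1) = 6/5
  ⇒ ω_r²/ω_c² = 6/5
Coupling ω_c² = ω_c¹ ⇒ overall = 37/54 × 6/5 = 37/45

37/45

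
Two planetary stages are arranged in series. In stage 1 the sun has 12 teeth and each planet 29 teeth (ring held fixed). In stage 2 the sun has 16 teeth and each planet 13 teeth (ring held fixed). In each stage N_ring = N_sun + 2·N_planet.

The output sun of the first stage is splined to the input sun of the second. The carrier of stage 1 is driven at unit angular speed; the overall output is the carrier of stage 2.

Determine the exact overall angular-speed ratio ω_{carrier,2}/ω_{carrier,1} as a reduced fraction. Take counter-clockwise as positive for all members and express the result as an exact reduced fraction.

164/87

Stage 1: N_ring = 12 + 2·29 = 70
Stage 1: 12(ω_s−ω_c) = −70(ω_r−ω_c),  ω_r=0, ω_c=1
Stage 1: ω_s = 1 − (70/12)(0−1) = 41/6
  ⇒ ω_s¹/ω_c¹ = 41/6
Stage 2: N_ring = 16 + 2·13 = 42
Stage 2: 16(ω_s−ω_c) = −42(ω_r−ω_c),  ω_r=0, ω_s=1
Stage 2: 16(1−ω_c) = −42(0−ω_c)  ⇒  58ω_c = 16  ⇒  ω_c = 8/29
  ⇒ ω_c²/ω_s² = 8/29
Coupling ω_s² = ω_s¹ ⇒ overall = 41/6 × 8/29 = 164/87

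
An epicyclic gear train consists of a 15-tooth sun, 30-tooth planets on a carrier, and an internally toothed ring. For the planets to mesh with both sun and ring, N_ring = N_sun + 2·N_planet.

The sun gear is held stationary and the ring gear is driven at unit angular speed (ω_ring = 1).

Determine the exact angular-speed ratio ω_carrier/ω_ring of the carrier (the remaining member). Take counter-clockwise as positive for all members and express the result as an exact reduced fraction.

N_ring = 15 + 2·30 = 75
15(ω_s−ω_c) = −75(ω_r−ω_c),  ω_s=0, ω_r=1
15(0−ω_c) = −75(1−ω_c)  ⇒  90ω_c = 75  ⇒  ω_c = 5/6
ω_c/ω_r = 5/6

5/6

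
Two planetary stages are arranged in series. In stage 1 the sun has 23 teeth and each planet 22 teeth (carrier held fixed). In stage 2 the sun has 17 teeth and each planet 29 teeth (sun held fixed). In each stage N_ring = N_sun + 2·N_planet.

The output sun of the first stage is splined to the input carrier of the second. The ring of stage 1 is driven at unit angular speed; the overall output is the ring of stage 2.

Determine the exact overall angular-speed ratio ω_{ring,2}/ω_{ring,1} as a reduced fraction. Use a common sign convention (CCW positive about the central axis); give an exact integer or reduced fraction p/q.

Stage 1: N_ring = 23 + 2·22 = 67
Stage 1: 23(ω_s−ω_c) = −67(ω_r−ω_c),  ω_c=0, ω_r=1
Stage 1: ω_s = 0 − (67/23)(1−0) = -67/23
  ⇒ ω_s¹/ω_r¹ = -67/23
Stage 2: N_ring = 17 + 2·29 = 75
Stage 2: 17(ω_s−ω_c) = −75(ω_r−ω_c),  ω_s=0, ω_c=1
Stage 2: ω_r = 1 − (17/75)(0−1) = 92/75
  ⇒ ω_r²/ω_c² = 92/75
Coupling ω_c² = ω_s¹ ⇒ overall = -67/23 × 92/75 = -268/75

-268/75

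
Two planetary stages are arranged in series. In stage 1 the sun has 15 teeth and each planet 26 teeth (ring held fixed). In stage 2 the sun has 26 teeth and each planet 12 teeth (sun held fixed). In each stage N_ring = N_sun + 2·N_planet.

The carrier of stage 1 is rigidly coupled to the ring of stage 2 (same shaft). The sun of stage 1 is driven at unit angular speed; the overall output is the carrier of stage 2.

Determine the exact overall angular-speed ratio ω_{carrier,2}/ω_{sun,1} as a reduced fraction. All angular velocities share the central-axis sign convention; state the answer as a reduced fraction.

375/3116

Stage 1: N_ring = 15 + 2·26 = 67
Stage 1: 15(ω_s−ω_c) = −67(ω_r−ω_c),  ω_r=0, ω_s=1
Stage 1: 15(1−ω_c) = −67(0−ω_c)  ⇒  82ω_c = 15  ⇒  ω_c = 15/82
  ⇒ ω_c¹/ω_s¹ = 15/82
Stage 2: N_ring = 26 + 2·12 = 50
Stage 2: 26(ω_s−ω_c) = −50(ω_r−ω_c),  ω_s=0, ω_r=1
Stage 2: 26(0−ω_c) = −50(1−ω_c)  ⇒  76ω_c = 50  ⇒  ω_c = 25/38
  ⇒ ω_c²/ω_r² = 25/38
Coupling ω_r² = ω_c¹ ⇒ overall = 15/82 × 25/38 = 375/3116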